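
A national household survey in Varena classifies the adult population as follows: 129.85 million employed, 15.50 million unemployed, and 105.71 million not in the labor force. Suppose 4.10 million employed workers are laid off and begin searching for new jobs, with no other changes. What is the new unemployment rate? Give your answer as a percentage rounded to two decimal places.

Initially, labor force = 129.85 + 15.50 = 145.35 million, so u = 15.50/145.35 = 10.66%.
After the change, employed falls and unemployed rises by 4.10; labor force unchanged → E = 125.75, U = 19.60, labor force = 145.35 million.
New unemployment rate = 19.60 / 145.35 = 13.48%.

New unemployment rate ≈ 13.48%.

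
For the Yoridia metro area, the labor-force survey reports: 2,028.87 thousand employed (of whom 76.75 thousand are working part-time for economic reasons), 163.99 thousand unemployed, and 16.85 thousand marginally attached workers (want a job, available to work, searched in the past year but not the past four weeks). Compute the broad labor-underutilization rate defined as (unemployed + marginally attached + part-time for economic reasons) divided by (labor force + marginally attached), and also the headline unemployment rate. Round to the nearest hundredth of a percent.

Labor force = 2,028.87 + 163.99 = 2,192.86 thousand.
Numerator = 163.99 + 16.85 + 76.75 = 257.59 thousand.
Denominator = 2,192.86 + 16.85 = 2,209.71 thousand.
Broad rate = 257.59 / 2,209.71 = 11.66%.
Headline unemployment rate = 163.99 / 2,192.86 = 7.48%.

Broad underutilization rate ≈ 11.66%; headline unemployment rate ≈ 7.48%.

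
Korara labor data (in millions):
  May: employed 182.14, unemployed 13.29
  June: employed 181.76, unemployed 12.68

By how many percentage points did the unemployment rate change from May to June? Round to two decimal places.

May: labor force = 182.14 + 13.29 = 195.43; u = 13.29/195.43 = 6.80%.
June: labor force = 181.76 + 12.68 = 194.44; u = 12.68/194.44 = 6.52%.
Change = 6.52% − 6.80% = −0.28 pp.

The unemployment rate changed by −0.28 percentage points.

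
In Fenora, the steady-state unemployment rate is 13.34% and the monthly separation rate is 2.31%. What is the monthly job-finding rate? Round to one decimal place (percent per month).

From u* = s/(s+f): f = s·(1−u)/u.
f = 2.31 × (1 − 0.1334) / 0.1334 = 2.0018 / 0.1334 ≈ 15.0% per month.

Job-finding rate ≈ 15.0% per month.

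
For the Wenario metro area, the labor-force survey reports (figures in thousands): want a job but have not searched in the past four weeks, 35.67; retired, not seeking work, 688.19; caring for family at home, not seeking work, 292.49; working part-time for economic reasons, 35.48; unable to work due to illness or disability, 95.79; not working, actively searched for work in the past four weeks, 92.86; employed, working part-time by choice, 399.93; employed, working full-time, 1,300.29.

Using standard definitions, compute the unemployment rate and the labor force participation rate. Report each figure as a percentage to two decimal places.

Employed = 35.48 + 399.93 + 1,300.29 = 1,735.70 thousand (anyone who worked, including part-time for economic reasons, counts as employed).
Unemployed = 92.86 thousand.
Labor force = 1,735.70 + 92.86 = 1,828.56 thousand.
Not in labor force = 35.67 + 688.19 + 292.49 + 95.79 = 1,112.14 thousand (those not working and not actively searching are outside the labor force — including those who want a job but have given up searching).
Civilian working-age population = 1,828.56 + 1,112.14 = 2,940.70 thousand.
Unemployment rate = 92.86 / 1,828.56 = 5.08%.
Labor force participation rate = 1,828.56 / 2,940.70 = 62.18%.

Unemployment rate ≈ 5.08%; labor force participation rate ≈ 62.18%.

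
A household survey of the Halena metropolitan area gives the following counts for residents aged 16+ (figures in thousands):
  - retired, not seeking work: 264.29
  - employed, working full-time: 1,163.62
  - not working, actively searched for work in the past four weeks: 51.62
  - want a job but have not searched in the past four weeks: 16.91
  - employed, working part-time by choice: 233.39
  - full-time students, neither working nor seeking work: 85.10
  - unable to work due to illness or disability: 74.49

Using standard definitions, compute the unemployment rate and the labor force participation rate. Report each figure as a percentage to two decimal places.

Employed = 1,163.62 + 233.39 = 1,397.01 thousand.
Unemployed = 51.62 thousand.
Labor force = 1,397.01 + 51.62 = 1,448.63 thousand.
Not in labor force = 264.29 + 16.91 + 85.10 + 74.49 = 440.79 thousand (those not working and not actively searching are outside the labor force — including those who want a job but have given up searching).
Civilian working-age population = 1,448.63 + 440.79 = 1,889.42 thousand.
Unemployment rate = 51.62 / 1,448.63 = 3.56%.
Labor force participation rate = 1,448.63 / 1,889.42 = 76.67%.

Unemployment rate ≈ 3.56%; labor force participation rate ≈ 76.67%.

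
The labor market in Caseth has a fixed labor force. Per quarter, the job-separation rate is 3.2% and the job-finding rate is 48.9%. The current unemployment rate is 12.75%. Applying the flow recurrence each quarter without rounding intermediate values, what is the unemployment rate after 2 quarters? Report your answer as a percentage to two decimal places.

Unemployment rate after two quarters ≈ 7.66%.

With a fixed labor force, u_{t+1} = u_t + s·(1−u_t) − f·u_t = u_t·(1−s−f) + s.
Here 1−s−f = 0.479 and s = 0.032.
u_1 = 0.127500 × 0.479 + 0.032 = 0.093073.
u_2 = 0.093073 × 0.479 + 0.032 = 0.076582.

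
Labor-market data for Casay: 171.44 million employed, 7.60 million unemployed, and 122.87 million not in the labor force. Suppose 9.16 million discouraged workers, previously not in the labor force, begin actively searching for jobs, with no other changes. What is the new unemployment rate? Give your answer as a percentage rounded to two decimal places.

New unemployment rate ≈ 8.91%.

Initially, labor force = 171.44 + 7.60 = 179.04 million, so u = 7.60/179.04 = 4.24%.
After the change, unemployed and labor force both rise by 9.16 → E = 171.44, U = 16.76, labor force = 188.20 million.
New unemployment rate = 16.76 / 188.20 = 8.91%.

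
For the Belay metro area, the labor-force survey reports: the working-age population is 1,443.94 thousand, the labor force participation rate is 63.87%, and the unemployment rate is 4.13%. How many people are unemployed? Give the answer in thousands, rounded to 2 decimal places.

About 38.09 thousand are unemployed.

Labor force = 0.6387 × 1,443.94 = 922.24 thousand.
Unemployed = 0.0413 × 922.24 ≈ 38.09 thousand.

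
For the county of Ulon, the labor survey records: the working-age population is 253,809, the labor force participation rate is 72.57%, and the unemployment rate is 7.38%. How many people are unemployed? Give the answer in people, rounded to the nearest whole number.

About 13,593 are unemployed.

Labor force = 0.7257 × 253,809 = 184,189.
Unemployed = 0.0738 × 184,189 ≈ 13,593.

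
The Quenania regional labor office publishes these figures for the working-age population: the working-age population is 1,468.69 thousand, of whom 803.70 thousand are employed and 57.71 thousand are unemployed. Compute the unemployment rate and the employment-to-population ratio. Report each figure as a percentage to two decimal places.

Labor force = employed + unemployed = 803.70 + 57.71 = 861.41 thousand.
Unemployment rate = 57.71 / 861.41 = 6.70%.
Employment-population ratio = 803.70 / 1,468.69 = 54.72%.

Unemployment rate ≈ 6.70%; employment-population ratio ≈ 54.72%.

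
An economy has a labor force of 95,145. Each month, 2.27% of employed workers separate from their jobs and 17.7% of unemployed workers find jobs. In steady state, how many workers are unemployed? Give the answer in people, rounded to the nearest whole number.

About 10,815 are unemployed in steady state.

Steady-state unemployment rate u* = s/(s+f) = 2.27/(2.27+17.7) = 0.113671.
Unemployed = u* × labor force = 0.113671 × 95,145 ≈ 10,815.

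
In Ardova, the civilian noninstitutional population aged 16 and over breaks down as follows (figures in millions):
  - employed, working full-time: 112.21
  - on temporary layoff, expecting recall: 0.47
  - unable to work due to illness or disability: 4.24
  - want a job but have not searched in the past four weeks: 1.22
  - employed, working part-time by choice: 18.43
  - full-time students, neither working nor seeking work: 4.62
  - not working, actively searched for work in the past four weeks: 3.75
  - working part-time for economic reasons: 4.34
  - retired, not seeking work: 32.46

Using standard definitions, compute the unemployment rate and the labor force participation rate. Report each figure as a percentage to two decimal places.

Unemployment rate ≈ 3.03%; labor force participation rate ≈ 76.59%.

Employed = 112.21 + 18.43 + 4.34 = 134.98 million (anyone who worked, including part-time for economic reasons, counts as employed).
Unemployed = 0.47 + 3.75 = 4.22 million (jobless and actively searching, or on temporary layoff).
Labor force = 134.98 + 4.22 = 139.20 million.
Not in labor force = 4.24 + 1.22 + 4.62 + 32.46 = 42.54 million (those not working and not actively searching are outside the labor force — including those who want a job but have given up searching).
Civilian working-age population = 139.20 + 42.54 = 181.74 million.
Unemployment rate = 4.22 / 139.20 = 3.03%.
Labor force participation rate = 139.20 / 181.74 = 76.59%.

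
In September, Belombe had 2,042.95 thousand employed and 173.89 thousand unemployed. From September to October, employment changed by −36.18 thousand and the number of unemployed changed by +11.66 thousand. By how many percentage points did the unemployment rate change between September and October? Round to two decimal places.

September: labor force = 2,042.95 + 173.89 = 2,216.84; u = 173.89/2,216.84 = 7.84%.
October: labor force = 2,006.77 + 185.55 = 2,192.32; u = 185.55/2,192.32 = 8.46%.
Change = 8.46% − 7.84% = +0.62 pp.

The unemployment rate changed by +0.62 percentage points.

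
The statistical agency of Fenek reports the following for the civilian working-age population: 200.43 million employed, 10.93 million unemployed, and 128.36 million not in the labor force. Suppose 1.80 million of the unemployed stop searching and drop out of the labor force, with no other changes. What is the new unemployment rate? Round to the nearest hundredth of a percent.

New unemployment rate ≈ 4.36%.

Initially, labor force = 200.43 + 10.93 = 211.36 million, so u = 10.93/211.36 = 5.17%.
After the change, unemployed and labor force both fall by 1.80 → E = 200.43, U = 9.13, labor force = 209.56 million.
New unemployment rate = 9.13 / 209.56 = 4.36%.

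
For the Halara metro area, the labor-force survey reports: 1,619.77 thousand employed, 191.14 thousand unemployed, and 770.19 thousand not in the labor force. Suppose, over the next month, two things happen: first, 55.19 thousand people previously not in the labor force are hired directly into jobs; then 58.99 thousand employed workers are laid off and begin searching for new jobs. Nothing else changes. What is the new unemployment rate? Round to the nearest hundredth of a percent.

Initially, labor force = 1,619.77 + 191.14 = 1,810.91 thousand, so u = 191.14/1,810.91 = 10.55%.
After the first change, employed and labor force both rise by 55.19; unemployed unchanged → E = 1,674.96, U = 191.14, labor force = 1,866.10 thousand.
After the second change, employed falls and unemployed rises by 58.99; labor force unchanged → E = 1,615.97, U = 250.13, labor force = 1,866.10 thousand.
New unemployment rate = 250.13 / 1,866.10 = 13.40%.

New unemployment rate ≈ 13.40%.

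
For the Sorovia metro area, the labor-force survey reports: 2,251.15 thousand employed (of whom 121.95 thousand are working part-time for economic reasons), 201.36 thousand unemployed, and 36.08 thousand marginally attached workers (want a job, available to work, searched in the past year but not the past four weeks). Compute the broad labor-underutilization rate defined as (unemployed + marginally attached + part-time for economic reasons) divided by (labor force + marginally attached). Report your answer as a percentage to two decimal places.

Labor force = 2,251.15 + 201.36 = 2,452.51 thousand.
Numerator = 201.36 + 36.08 + 121.95 = 359.39 thousand.
Denominator = 2,452.51 + 36.08 = 2,488.59 thousand.
Broad rate = 359.39 / 2,488.59 = 14.44%.

Broad underutilization rate ≈ 14.44%.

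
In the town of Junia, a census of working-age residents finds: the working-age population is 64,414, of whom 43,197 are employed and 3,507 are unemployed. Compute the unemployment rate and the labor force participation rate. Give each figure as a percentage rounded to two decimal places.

Labor force = employed + unemployed = 43,197 + 3,507 = 46,704.
Unemployment rate = 3,507 / 46,704 = 7.51%.
Labor force participation rate = 46,704 / 64,414 = 72.51%.

Unemployment rate ≈ 7.51%; labor force participation rate ≈ 72.51%.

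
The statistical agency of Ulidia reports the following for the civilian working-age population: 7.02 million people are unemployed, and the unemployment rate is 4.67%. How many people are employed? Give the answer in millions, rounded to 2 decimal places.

Labor force = U / u = 7.02 / 0.0467 ≈ 150.32 million.
Employed = labor force − unemployed = 150.32 − 7.02 = 143.30 million.

About 143.30 million are employed.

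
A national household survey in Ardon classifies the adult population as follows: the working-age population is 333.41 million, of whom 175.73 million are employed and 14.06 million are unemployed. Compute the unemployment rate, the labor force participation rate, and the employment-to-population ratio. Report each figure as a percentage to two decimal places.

Labor force = employed + unemployed = 175.73 + 14.06 = 189.79 million.
Unemployment rate = 14.06 / 189.79 = 7.41%.
Labor force participation rate = 189.79 / 333.41 = 56.92%.
Employment-population ratio = 175.73 / 333.41 = 52.71%.

Unemployment rate ≈ 7.41%; labor force participation rate ≈ 56.92%; employment-population ratio ≈ 52.71%.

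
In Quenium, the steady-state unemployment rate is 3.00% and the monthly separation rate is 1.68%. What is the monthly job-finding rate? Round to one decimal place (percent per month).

Job-finding rate ≈ 54.3% per month.

From u* = s/(s+f): f = s·(1−u)/u.
f = 1.68 × (1 − 0.0300) / 0.0300 = 1.6296 / 0.0300 ≈ 54.3% per month.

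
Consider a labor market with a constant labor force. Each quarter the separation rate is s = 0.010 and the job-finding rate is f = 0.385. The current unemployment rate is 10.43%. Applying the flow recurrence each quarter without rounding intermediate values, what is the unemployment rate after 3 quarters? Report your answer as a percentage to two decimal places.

Unemployment rate after three quarters ≈ 4.28%.

With a fixed labor force, u_{t+1} = u_t + s·(1−u_t) − f·u_t = u_t·(1−s−f) + s.
Here 1−s−f = 0.605 and s = 0.010.
u_1 = 0.104300 × 0.605 + 0.010 = 0.073101.
u_2 = 0.073101 × 0.605 + 0.010 = 0.054226.
u_3 = 0.054226 × 0.605 + 0.010 = 0.042807.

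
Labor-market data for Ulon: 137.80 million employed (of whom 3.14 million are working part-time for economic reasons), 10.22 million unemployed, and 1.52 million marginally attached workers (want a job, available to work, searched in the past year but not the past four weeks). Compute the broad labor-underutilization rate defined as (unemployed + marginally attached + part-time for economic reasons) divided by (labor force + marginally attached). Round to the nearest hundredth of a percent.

Labor force = 137.80 + 10.22 = 148.02 million.
Numerator = 10.22 + 1.52 + 3.14 = 14.88 million.
Denominator = 148.02 + 1.52 = 149.54 million.
Broad rate = 14.88 / 149.54 = 9.95%.

Broad underutilization rate ≈ 9.95%.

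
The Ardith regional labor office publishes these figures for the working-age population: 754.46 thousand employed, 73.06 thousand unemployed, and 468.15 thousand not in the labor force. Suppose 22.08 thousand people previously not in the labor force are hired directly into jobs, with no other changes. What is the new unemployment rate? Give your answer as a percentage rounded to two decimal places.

New unemployment rate ≈ 8.60%.

Initially, labor force = 754.46 + 73.06 = 827.52 thousand, so u = 73.06/827.52 = 8.83%.
After the change, employed and labor force both rise by 22.08; unemployed unchanged → E = 776.54, U = 73.06, labor force = 849.60 thousand.
New unemployment rate = 73.06 / 849.60 = 8.60%.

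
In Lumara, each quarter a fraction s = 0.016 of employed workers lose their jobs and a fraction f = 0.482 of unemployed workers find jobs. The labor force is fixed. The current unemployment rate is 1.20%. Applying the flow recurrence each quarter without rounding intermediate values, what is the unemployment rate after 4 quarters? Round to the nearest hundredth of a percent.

Unemployment rate after four quarters ≈ 3.09%.

With a fixed labor force, u_{t+1} = u_t + s·(1−u_t) − f·u_t = u_t·(1−s−f) + s.
Here 1−s−f = 0.502 and s = 0.016.
u_1 = 0.012000 × 0.502 + 0.016 = 0.022024.
u_2 = 0.022024 × 0.502 + 0.016 = 0.027056.
u_3 = 0.027056 × 0.502 + 0.016 = 0.029582.
u_4 = 0.029582 × 0.502 + 0.016 = 0.030850.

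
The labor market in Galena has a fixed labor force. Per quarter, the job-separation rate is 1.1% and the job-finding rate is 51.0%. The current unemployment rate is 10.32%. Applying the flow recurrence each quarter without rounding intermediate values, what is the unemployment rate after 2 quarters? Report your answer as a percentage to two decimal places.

Unemployment rate after two quarters ≈ 3.99%.

With a fixed labor force, u_{t+1} = u_t + s·(1−u_t) − f·u_t = u_t·(1−s−f) + s.
Here 1−s−f = 0.479 and s = 0.011.
u_1 = 0.103200 × 0.479 + 0.011 = 0.060433.
u_2 = 0.060433 × 0.479 + 0.011 = 0.039947.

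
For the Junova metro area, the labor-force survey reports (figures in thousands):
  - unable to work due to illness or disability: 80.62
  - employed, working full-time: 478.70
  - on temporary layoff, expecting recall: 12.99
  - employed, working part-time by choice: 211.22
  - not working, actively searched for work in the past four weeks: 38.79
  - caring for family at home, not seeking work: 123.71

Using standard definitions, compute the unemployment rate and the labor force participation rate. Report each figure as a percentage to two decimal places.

Employed = 478.70 + 211.22 = 689.92 thousand.
Unemployed = 12.99 + 38.79 = 51.78 thousand (jobless and actively searching, or on temporary layoff).
Labor force = 689.92 + 51.78 = 741.70 thousand.
Not in labor force = 80.62 + 123.71 = 204.33 thousand (those not working and not actively searching are outside the labor force).
Civilian working-age population = 741.70 + 204.33 = 946.03 thousand.
Unemployment rate = 51.78 / 741.70 = 6.98%.
Labor force participation rate = 741.70 / 946.03 = 78.40%.

Unemployment rate ≈ 6.98%; labor force participation rate ≈ 78.40%.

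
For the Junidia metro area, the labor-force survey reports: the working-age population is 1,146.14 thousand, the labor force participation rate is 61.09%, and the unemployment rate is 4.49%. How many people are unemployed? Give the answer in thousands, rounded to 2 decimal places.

Labor force = 0.6109 × 1,146.14 = 700.18 thousand.
Unemployed = 0.0449 × 700.18 ≈ 31.44 thousand.

About 31.44 thousand are unemployed.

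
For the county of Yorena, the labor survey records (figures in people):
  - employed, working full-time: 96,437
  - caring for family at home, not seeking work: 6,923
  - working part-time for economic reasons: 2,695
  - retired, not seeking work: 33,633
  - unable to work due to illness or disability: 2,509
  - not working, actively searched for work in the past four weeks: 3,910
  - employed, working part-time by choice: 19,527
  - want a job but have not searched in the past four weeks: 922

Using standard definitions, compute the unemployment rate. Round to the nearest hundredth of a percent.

Unemployment rate ≈ 3.19%.

Employed = 96,437 + 2,695 + 19,527 = 118,659 (anyone who worked, including part-time for economic reasons, counts as employed).
Unemployed = 3,910.
Labor force = 118,659 + 3,910 = 122,569.
Unemployment rate = 3,910 / 122,569 = 3.19%.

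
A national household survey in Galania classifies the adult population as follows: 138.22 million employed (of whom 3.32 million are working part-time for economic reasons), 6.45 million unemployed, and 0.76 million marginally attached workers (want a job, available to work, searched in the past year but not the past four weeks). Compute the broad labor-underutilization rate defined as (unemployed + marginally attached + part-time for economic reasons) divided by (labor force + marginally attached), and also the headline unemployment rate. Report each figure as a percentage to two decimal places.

Broad underutilization rate ≈ 7.24%; headline unemployment rate ≈ 4.46%.

Labor force = 138.22 + 6.45 = 144.67 million.
Numerator = 6.45 + 0.76 + 3.32 = 10.53 million.
Denominator = 144.67 + 0.76 = 145.43 million.
Broad rate = 10.53 / 145.43 = 7.24%.
Headline unemployment rate = 6.45 / 144.67 = 4.46%.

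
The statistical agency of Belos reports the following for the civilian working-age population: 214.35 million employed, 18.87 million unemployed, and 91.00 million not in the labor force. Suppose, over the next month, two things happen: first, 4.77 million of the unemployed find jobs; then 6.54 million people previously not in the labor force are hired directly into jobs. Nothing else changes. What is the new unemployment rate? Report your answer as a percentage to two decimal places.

New unemployment rate ≈ 5.88%.

Initially, labor force = 214.35 + 18.87 = 233.22 million, so u = 18.87/233.22 = 8.09%.
After the first change, unemployed falls and employed rises by 4.77; labor force unchanged → E = 219.12, U = 14.10, labor force = 233.22 million.
After the second change, employed and labor force both rise by 6.54; unemployed unchanged → E = 225.66, U = 14.10, labor force = 239.76 million.
New unemployment rate = 14.10 / 239.76 = 5.88%.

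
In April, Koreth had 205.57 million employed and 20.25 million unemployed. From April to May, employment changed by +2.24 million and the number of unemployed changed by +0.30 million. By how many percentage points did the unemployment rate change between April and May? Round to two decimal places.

The unemployment rate changed by +0.03 percentage points.

April: labor force = 205.57 + 20.25 = 225.82; u = 20.25/225.82 = 8.97%.
May: labor force = 207.81 + 20.55 = 228.36; u = 20.55/228.36 = 9.00%.
Change = 9.00% − 8.97% = +0.03 pp.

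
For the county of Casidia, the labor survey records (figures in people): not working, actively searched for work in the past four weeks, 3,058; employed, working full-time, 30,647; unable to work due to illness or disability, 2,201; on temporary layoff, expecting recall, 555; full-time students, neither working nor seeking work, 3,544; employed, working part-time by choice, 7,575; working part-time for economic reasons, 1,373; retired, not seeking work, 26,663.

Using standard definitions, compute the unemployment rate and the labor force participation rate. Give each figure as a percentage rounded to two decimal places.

Unemployment rate ≈ 8.36%; labor force participation rate ≈ 57.14%.

Employed = 30,647 + 7,575 + 1,373 = 39,595 (anyone who worked, including part-time for economic reasons, counts as employed).
Unemployed = 3,058 + 555 = 3,613 (jobless and actively searching, or on temporary layoff).
Labor force = 39,595 + 3,613 = 43,208.
Not in labor force = 2,201 + 3,544 + 26,663 = 32,408 (those not working and not actively searching are outside the labor force).
Civilian working-age population = 43,208 + 32,408 = 75,616.
Unemployment rate = 3,613 / 43,208 = 8.36%.
Labor force participation rate = 43,208 / 75,616 = 57.14%.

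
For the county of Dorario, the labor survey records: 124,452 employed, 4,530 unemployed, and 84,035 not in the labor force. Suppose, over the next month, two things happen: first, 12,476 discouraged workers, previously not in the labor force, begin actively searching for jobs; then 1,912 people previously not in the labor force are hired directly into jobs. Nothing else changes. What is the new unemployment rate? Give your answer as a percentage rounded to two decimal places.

New unemployment rate ≈ 11.86%.

Initially, labor force = 124,452 + 4,530 = 128,982, so u = 4,530/128,982 = 3.51%.
After the first change, unemployed and labor force both rise by 12,476 → E = 124,452, U = 17,006, labor force = 141,458.
After the second change, employed and labor force both rise by 1,912; unemployed unchanged → E = 126,364, U = 17,006, labor force = 143,370.
New unemployment rate = 17,006 / 143,370 = 11.86%.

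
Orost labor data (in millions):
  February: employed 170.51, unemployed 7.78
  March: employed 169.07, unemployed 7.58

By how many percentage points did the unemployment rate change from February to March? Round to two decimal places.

February: labor force = 170.51 + 7.78 = 178.29; u = 7.78/178.29 = 4.36%.
March: labor force = 169.07 + 7.58 = 176.65; u = 7.58/176.65 = 4.29%.
Change = 4.29% − 4.36% = −0.07 pp.

The unemployment rate changed by −0.07 percentage points.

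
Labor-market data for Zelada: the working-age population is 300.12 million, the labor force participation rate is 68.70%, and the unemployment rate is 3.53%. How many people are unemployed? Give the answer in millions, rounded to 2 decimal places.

About 7.28 million are unemployed.

Labor force = 0.6870 × 300.12 = 206.18 million.
Unemployed = 0.0353 × 206.18 ≈ 7.28 million.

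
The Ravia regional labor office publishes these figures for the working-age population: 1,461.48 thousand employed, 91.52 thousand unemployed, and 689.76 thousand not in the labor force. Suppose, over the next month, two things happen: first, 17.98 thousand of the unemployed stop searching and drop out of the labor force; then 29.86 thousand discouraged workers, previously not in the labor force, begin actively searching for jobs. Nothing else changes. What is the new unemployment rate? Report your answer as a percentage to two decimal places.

Initially, labor force = 1,461.48 + 91.52 = 1,553.00 thousand, so u = 91.52/1,553.00 = 5.89%.
After the first change, unemployed and labor force both fall by 17.98 → E = 1,461.48, U = 73.54, labor force = 1,535.02 thousand.
After the second change, unemployed and labor force both rise by 29.86 → E = 1,461.48, U = 103.40, labor force = 1,564.88 thousand.
New unemployment rate = 103.40 / 1,564.88 = 6.61%.

New unemployment rate ≈ 6.61%.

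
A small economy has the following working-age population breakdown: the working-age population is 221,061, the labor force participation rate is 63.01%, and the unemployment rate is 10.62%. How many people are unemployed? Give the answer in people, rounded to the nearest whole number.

About 14,793 are unemployed.

Labor force = 0.6301 × 221,061 = 139,291.
Unemployed = 0.1062 × 139,291 ≈ 14,793.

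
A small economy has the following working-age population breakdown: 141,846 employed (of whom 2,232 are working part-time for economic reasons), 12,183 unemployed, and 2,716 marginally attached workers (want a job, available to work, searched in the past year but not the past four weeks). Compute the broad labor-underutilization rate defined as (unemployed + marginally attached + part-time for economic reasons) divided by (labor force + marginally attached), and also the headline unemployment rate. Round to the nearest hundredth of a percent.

Broad underutilization rate ≈ 10.93%; headline unemployment rate ≈ 7.91%.

Labor force = 141,846 + 12,183 = 154,029.
Numerator = 12,183 + 2,716 + 2,232 = 17,131.
Denominator = 154,029 + 2,716 = 156,745.
Broad rate = 17,131 / 156,745 = 10.93%.
Headline unemployment rate = 12,183 / 154,029 = 7.91%.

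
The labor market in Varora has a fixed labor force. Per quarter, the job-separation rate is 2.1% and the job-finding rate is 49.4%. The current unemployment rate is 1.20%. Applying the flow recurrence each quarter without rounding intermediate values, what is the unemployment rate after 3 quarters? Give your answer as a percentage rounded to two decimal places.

With a fixed labor force, u_{t+1} = u_t + s·(1−u_t) − f·u_t = u_t·(1−s−f) + s.
Here 1−s−f = 0.485 and s = 0.021.
u_1 = 0.012000 × 0.485 + 0.021 = 0.026820.
u_2 = 0.026820 × 0.485 + 0.021 = 0.034008.
u_3 = 0.034008 × 0.485 + 0.021 = 0.037494.

Unemployment rate after three quarters ≈ 3.75%.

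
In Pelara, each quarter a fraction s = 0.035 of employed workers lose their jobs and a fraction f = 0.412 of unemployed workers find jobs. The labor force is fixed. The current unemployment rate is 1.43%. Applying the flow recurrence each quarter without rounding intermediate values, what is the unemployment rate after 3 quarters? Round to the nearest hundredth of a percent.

With a fixed labor force, u_{t+1} = u_t + s·(1−u_t) − f·u_t = u_t·(1−s−f) + s.
Here 1−s−f = 0.553 and s = 0.035.
u_1 = 0.014300 × 0.553 + 0.035 = 0.042908.
u_2 = 0.042908 × 0.553 + 0.035 = 0.058728.
u_3 = 0.058728 × 0.553 + 0.035 = 0.067477.

Unemployment rate after three quarters ≈ 6.75%.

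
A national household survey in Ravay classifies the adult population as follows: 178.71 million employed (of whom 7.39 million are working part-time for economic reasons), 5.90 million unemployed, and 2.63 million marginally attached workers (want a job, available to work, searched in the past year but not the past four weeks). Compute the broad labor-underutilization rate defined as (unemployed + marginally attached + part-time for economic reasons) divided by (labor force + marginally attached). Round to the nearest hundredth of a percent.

Labor force = 178.71 + 5.90 = 184.61 million.
Numerator = 5.90 + 2.63 + 7.39 = 15.92 million.
Denominator = 184.61 + 2.63 = 187.24 million.
Broad rate = 15.92 / 187.24 = 8.50%.

Broad underutilization rate ≈ 8.50%.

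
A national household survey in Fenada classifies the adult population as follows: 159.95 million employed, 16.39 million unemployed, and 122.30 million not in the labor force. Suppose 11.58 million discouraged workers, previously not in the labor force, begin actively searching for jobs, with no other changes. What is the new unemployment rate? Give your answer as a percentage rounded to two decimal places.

New unemployment rate ≈ 14.88%.

Initially, labor force = 159.95 + 16.39 = 176.34 million, so u = 16.39/176.34 = 9.29%.
After the change, unemployed and labor force both rise by 11.58 → E = 159.95, U = 27.97, labor force = 187.92 million.
New unemployment rate = 27.97 / 187.92 = 14.88%.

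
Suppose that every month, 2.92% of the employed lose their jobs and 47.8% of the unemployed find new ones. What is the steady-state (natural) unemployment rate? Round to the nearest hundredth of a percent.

Steady-state unemployment rate ≈ 5.76%.

At steady state the flows balance: s·E = f·U, so U/(E+U) = s/(s+f).
u* = 2.92 / (2.92 + 47.8) = 2.92 / 50.72 = 5.76%.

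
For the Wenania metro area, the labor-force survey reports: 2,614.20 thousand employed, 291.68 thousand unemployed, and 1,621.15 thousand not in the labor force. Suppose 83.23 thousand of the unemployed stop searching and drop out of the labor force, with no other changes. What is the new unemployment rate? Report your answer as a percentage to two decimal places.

New unemployment rate ≈ 7.38%.

Initially, labor force = 2,614.20 + 291.68 = 2,905.88 thousand, so u = 291.68/2,905.88 = 10.04%.
After the change, unemployed and labor force both fall by 83.23 → E = 2,614.20, U = 208.45, labor force = 2,822.65 thousand.
New unemployment rate = 208.45 / 2,822.65 = 7.38%.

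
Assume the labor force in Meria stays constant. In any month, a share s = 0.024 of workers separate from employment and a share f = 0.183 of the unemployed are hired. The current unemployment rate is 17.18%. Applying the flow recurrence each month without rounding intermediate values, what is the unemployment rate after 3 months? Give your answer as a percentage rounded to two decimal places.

With a fixed labor force, u_{t+1} = u_t + s·(1−u_t) − f·u_t = u_t·(1−s−f) + s.
Here 1−s−f = 0.793 and s = 0.024.
u_1 = 0.171800 × 0.793 + 0.024 = 0.160237.
u_2 = 0.160237 × 0.793 + 0.024 = 0.151068.
u_3 = 0.151068 × 0.793 + 0.024 = 0.143797.

Unemployment rate after three months ≈ 14.38%.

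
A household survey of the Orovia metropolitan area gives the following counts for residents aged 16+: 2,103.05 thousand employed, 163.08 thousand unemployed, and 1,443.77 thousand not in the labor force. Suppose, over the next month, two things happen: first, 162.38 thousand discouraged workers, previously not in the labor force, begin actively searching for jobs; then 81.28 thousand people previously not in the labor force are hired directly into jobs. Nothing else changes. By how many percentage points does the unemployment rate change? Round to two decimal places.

Initially, labor force = 2,103.05 + 163.08 = 2,266.13 thousand, so u = 163.08/2,266.13 = 7.20%.
After the first change, unemployed and labor force both rise by 162.38 → E = 2,103.05, U = 325.46, labor force = 2,428.51 thousand.
After the second change, employed and labor force both rise by 81.28; unemployed unchanged → E = 2,184.33, U = 325.46, labor force = 2,509.79 thousand.
New unemployment rate = 325.46 / 2,509.79 = 12.97%.
Change = 12.97% − 7.20% = +5.77 percentage points.

The unemployment rate changes by +5.77 percentage points.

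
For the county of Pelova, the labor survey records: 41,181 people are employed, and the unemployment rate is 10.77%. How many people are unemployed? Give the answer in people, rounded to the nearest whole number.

About 4,971 are unemployed.

Let U be the number unemployed. The labor force is E + U, and U/(E+U) = 0.1077.
So U = 0.1077 × 41,181 / (1 − 0.1077) = 4435.19 / 0.8923 ≈ 4,971.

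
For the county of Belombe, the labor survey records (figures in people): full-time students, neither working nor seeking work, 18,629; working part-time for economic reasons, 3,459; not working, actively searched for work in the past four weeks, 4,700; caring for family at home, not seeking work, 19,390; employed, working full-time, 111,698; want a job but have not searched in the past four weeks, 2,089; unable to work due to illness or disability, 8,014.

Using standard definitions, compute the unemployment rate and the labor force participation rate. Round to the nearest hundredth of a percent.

Unemployment rate ≈ 3.92%; labor force participation rate ≈ 71.35%.

Employed = 3,459 + 111,698 = 115,157 (anyone who worked, including part-time for economic reasons, counts as employed).
Unemployed = 4,700.
Labor force = 115,157 + 4,700 = 119,857.
Not in labor force = 18,629 + 19,390 + 2,089 + 8,014 = 48,122 (those not working and not actively searching are outside the labor force — including those who want a job but have given up searching).
Civilian working-age population = 119,857 + 48,122 = 167,979.
Unemployment rate = 4,700 / 119,857 = 3.92%.
Labor force participation rate = 119,857 / 167,979 = 71.35%.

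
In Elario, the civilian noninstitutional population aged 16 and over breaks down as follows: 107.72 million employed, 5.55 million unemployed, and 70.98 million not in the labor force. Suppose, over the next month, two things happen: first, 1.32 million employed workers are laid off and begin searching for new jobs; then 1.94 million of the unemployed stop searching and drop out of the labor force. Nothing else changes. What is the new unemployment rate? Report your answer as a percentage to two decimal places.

Initially, labor force = 107.72 + 5.55 = 113.27 million, so u = 5.55/113.27 = 4.90%.
After the first change, employed falls and unemployed rises by 1.32; labor force unchanged → E = 106.40, U = 6.87, labor force = 113.27 million.
After the second change, unemployed and labor force both fall by 1.94 → E = 106.40, U = 4.93, labor force = 111.33 million.
New unemployment rate = 4.93 / 111.33 = 4.43%.

New unemployment rate ≈ 4.43%.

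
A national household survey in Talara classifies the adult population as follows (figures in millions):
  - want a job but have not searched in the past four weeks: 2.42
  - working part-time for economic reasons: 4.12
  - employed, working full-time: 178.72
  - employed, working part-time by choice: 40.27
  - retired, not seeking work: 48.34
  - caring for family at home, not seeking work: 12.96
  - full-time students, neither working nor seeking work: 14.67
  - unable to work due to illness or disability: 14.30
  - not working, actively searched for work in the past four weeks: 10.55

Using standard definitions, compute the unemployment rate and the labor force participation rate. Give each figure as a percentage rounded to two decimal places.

Employed = 4.12 + 178.72 + 40.27 = 223.11 million (anyone who worked, including part-time for economic reasons, counts as employed).
Unemployed = 10.55 million.
Labor force = 223.11 + 10.55 = 233.66 million.
Not in labor force = 2.42 + 48.34 + 12.96 + 14.67 + 14.30 = 92.69 million (those not working and not actively searching are outside the labor force — including those who want a job but have given up searching).
Civilian working-age population = 233.66 + 92.69 = 326.35 million.
Unemployment rate = 10.55 / 233.66 = 4.52%.
Labor force participation rate = 233.66 / 326.35 = 71.60%.

Unemployment rate ≈ 4.52%; labor force participation rate ≈ 71.60%.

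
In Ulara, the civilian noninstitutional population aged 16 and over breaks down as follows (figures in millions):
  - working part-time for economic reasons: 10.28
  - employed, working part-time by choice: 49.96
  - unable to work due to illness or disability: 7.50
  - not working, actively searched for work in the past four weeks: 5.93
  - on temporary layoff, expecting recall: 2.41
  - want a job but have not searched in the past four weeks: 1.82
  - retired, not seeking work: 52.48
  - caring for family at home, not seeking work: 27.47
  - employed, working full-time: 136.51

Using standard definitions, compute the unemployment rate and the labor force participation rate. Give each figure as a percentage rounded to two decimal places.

Employed = 10.28 + 49.96 + 136.51 = 196.75 million (anyone who worked, including part-time for economic reasons, counts as employed).
Unemployed = 5.93 + 2.41 = 8.34 million (jobless and actively searching, or on temporary layoff).
Labor force = 196.75 + 8.34 = 205.09 million.
Not in labor force = 7.50 + 1.82 + 52.48 + 27.47 = 89.27 million (those not working and not actively searching are outside the labor force — including those who want a job but have given up searching).
Civilian working-age population = 205.09 + 89.27 = 294.36 million.
Unemployment rate = 8.34 / 205.09 = 4.07%.
Labor force participation rate = 205.09 / 294.36 = 69.67%.

Unemployment rate ≈ 4.07%; labor force participation rate ≈ 69.67%.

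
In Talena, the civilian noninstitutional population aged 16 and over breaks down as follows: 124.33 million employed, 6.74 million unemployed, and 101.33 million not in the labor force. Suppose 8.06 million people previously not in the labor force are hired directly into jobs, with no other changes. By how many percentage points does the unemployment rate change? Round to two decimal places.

Initially, labor force = 124.33 + 6.74 = 131.07 million, so u = 6.74/131.07 = 5.14%.
After the change, employed and labor force both rise by 8.06; unemployed unchanged → E = 132.39, U = 6.74, labor force = 139.13 million.
New unemployment rate = 6.74 / 139.13 = 4.84%.
Change = 4.84% − 5.14% = −0.30 percentage points.

The unemployment rate changes by −0.30 percentage points.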